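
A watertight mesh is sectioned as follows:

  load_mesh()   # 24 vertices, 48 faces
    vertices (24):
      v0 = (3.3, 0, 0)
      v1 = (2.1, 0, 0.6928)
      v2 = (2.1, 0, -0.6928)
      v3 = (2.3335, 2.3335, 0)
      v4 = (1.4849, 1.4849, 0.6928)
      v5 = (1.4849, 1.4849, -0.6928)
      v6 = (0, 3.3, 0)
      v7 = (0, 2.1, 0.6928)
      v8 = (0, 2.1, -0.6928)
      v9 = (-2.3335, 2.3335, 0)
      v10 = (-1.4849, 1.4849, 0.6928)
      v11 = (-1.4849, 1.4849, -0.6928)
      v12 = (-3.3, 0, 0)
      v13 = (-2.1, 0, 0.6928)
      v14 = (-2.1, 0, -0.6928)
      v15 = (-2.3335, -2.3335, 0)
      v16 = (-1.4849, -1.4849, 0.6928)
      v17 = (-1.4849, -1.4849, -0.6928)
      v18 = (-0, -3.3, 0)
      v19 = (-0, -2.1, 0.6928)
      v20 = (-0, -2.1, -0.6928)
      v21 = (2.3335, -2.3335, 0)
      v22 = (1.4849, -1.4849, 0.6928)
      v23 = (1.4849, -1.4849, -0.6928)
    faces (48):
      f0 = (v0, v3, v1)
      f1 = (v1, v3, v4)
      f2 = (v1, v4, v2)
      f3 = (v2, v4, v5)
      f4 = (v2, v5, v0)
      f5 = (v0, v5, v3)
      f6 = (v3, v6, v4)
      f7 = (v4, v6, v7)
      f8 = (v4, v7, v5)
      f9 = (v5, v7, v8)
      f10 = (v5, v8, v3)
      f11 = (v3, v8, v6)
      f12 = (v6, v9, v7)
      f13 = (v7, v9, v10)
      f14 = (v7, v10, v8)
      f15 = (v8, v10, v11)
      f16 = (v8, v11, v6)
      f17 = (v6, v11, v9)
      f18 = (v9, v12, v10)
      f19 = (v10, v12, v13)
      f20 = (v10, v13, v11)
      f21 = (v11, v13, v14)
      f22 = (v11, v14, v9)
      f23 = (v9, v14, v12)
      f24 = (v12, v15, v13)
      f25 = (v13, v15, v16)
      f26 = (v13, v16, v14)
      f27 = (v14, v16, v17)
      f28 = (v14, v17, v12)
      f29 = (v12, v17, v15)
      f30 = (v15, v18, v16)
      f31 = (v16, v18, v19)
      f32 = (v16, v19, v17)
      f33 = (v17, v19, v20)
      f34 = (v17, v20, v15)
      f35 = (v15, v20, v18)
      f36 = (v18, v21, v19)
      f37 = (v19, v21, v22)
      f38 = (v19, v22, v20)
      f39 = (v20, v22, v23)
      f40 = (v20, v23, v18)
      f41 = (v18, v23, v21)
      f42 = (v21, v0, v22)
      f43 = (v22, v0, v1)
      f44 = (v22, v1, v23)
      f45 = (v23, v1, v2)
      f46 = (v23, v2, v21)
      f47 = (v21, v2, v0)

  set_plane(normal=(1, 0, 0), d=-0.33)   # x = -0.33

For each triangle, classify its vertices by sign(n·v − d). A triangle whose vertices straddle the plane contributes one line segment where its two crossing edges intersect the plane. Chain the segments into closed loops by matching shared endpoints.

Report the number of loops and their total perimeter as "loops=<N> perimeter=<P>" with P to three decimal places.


Straddling triangles (12 of 48):
  (v6,v9,v7) [+-+] → (-0.33, 3.16332, 0)–(-0.33, 2.13302, 0.594825)  len=1.1897
  (v7,v9,v10) [+--] → (-0.33, 2.13302, 0.594825)–(-0.33, 1.9633, 0.6928)  len=0.1960
  (v7,v10,v8) [+-+] → (-0.33, 1.9633, 0.6928)–(-0.33, 1.9633, -0.384868)  len=1.0777
  (v8,v10,v11) [+--] → (-0.33, 1.9633, -0.384868)–(-0.33, 1.9633, -0.6928)  len=0.3079
  (v8,v11,v6) [+-+] → (-0.33, 1.9633, -0.6928)–(-0.33, 2.89662, -0.153966)  len=1.0777
  (v6,v11,v9) [+--] → (-0.33, 2.89662, -0.153966)–(-0.33, 3.16332, 0)  len=0.3080
  (v15,v18,v16) [-+-] → (-0.33, -3.16332, 0)–(-0.33, -2.89662, 0.153966)  len=0.3080
  (v16,v18,v19) [-++] → (-0.33, -2.89662, 0.153966)–(-0.33, -1.9633, 0.6928)  len=1.0777
  (v16,v19,v17) [-+-] → (-0.33, -1.9633, 0.6928)–(-0.33, -1.9633, 0.384868)  len=0.3079
  (v17,v19,v20) [-++] → (-0.33, -1.9633, 0.384868)–(-0.33, -1.9633, -0.6928)  len=1.0777
  (v17,v20,v15) [-+-] → (-0.33, -1.9633, -0.6928)–(-0.33, -2.13302, -0.594825)  len=0.1960
  (v15,v20,v18) [-++] → (-0.33, -2.13302, -0.594825)–(-0.33, -3.16332, 0)  len=1.1897

Chained into 2 loop(s):
  loop 1: 6 segments, perimeter = 4.1569
  loop 2: 6 segments, perimeter = 4.1569
Total perimeter = 8.314

loops=2 perimeter=8.314


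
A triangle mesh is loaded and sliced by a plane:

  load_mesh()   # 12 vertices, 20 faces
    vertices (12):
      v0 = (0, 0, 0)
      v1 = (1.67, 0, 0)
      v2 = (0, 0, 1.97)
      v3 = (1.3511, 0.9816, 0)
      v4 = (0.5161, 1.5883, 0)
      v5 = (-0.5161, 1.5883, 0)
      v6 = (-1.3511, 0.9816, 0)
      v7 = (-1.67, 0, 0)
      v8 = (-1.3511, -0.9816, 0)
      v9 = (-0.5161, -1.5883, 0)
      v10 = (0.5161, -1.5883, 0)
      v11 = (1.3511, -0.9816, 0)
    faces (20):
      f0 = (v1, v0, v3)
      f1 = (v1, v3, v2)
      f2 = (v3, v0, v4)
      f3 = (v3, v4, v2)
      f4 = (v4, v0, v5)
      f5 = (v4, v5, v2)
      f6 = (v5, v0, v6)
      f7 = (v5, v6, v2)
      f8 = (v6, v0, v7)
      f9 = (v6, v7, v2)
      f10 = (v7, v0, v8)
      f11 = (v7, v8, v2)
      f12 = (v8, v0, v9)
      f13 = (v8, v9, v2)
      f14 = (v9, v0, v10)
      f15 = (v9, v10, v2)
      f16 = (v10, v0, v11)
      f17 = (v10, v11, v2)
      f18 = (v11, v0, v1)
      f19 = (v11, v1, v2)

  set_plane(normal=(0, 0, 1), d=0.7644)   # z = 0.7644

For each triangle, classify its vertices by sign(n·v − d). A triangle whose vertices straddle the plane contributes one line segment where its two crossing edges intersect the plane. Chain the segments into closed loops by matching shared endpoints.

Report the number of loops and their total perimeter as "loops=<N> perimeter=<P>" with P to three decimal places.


loops=1 perimeter=6.316

Straddling triangles (10 of 20):
  (v1,v3,v2) [--+] → (0.826846, 0.600719, 0.7644)–(1.02201, 0, 0.7644)  len=0.6316
  (v3,v4,v2) [--+] → (0.315843, 0.972007, 0.7644)–(0.826846, 0.600719, 0.7644)  len=0.6316
  (v4,v5,v2) [--+] → (-0.315843, 0.972007, 0.7644)–(0.315843, 0.972007, 0.7644)  len=0.6317
  (v5,v6,v2) [--+] → (-0.826846, 0.600719, 0.7644)–(-0.315843, 0.972007, 0.7644)  len=0.6316
  (v6,v7,v2) [--+] → (-1.02201, 0, 0.7644)–(-0.826846, 0.600719, 0.7644)  len=0.6316
  (v7,v8,v2) [--+] → (-0.826846, -0.600719, 0.7644)–(-1.02201, 0, 0.7644)  len=0.6316
  (v8,v9,v2) [--+] → (-0.315843, -0.972007, 0.7644)–(-0.826846, -0.600719, 0.7644)  len=0.6316
  (v9,v10,v2) [--+] → (0.315843, -0.972007, 0.7644)–(-0.315843, -0.972007, 0.7644)  len=0.6317
  (v10,v11,v2) [--+] → (0.826846, -0.600719, 0.7644)–(0.315843, -0.972007, 0.7644)  len=0.6316
  (v11,v1,v2) [--+] → (1.02201, 0, 0.7644)–(0.826846, -0.600719, 0.7644)  len=0.6316

Chained into 1 loop(s):
  loop 1: 10 segments, perimeter = 6.3165
Total perimeter = 6.316


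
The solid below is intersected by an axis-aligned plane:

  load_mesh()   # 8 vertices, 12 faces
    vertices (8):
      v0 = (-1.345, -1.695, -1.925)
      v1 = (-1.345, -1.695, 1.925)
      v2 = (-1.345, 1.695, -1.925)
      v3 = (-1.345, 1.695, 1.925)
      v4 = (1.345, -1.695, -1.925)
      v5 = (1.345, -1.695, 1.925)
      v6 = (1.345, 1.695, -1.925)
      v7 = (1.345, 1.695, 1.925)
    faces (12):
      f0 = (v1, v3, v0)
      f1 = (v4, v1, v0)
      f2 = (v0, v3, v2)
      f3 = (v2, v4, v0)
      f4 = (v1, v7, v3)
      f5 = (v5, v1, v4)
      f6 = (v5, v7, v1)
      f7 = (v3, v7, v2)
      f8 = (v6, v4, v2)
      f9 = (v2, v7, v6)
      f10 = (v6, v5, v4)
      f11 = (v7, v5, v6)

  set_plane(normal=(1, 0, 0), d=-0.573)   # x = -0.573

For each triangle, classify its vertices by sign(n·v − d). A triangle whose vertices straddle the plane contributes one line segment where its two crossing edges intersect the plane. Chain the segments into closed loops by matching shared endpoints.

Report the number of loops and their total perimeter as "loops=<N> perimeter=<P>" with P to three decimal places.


loops=1 perimeter=14.480

Straddling triangles (8 of 12):
  (v4,v1,v0) [+--] → (-0.573, -1.695, 0.820093)–(-0.573, -1.695, -1.925)  len=2.7451
  (v2,v4,v0) [-+-] → (-0.573, 0.722108, -1.925)–(-0.573, -1.695, -1.925)  len=2.4171
  (v1,v7,v3) [-+-] → (-0.573, -0.722108, 1.925)–(-0.573, 1.695, 1.925)  len=2.4171
  (v5,v1,v4) [+-+] → (-0.573, -1.695, 1.925)–(-0.573, -1.695, 0.820093)  len=1.1049
  (v5,v7,v1) [++-] → (-0.573, -0.722108, 1.925)–(-0.573, -1.695, 1.925)  len=0.9729
  (v3,v7,v2) [-+-] → (-0.573, 1.695, 1.925)–(-0.573, 1.695, -0.820093)  len=2.7451
  (v6,v4,v2) [++-] → (-0.573, 0.722108, -1.925)–(-0.573, 1.695, -1.925)  len=0.9729
  (v2,v7,v6) [-++] → (-0.573, 1.695, -0.820093)–(-0.573, 1.695, -1.925)  len=1.1049

Chained into 1 loop(s):
  loop 1: 8 segments, perimeter = 14.4800
Total perimeter = 14.480


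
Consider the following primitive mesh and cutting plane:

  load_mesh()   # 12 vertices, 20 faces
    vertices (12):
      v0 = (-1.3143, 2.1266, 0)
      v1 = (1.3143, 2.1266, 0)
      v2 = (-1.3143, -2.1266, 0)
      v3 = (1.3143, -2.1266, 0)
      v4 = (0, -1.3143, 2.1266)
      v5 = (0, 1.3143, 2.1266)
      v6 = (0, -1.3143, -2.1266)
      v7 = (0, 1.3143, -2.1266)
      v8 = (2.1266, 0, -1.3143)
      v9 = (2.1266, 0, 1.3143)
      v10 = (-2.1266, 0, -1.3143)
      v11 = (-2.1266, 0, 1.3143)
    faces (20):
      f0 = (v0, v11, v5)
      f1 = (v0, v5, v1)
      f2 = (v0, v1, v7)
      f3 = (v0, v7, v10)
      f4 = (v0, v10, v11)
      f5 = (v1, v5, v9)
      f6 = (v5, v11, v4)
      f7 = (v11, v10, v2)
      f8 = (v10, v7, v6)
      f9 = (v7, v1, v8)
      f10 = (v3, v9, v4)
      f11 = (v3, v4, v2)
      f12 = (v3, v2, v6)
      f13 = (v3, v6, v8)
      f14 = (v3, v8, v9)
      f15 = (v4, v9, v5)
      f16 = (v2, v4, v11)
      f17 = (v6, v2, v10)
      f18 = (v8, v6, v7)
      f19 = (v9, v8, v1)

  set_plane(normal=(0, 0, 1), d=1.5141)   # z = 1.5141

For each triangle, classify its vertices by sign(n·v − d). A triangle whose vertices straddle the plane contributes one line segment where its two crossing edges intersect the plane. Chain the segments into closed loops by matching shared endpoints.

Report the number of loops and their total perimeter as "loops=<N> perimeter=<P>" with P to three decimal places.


Straddling triangles (8 of 20):
  (v0,v11,v5) [--+] → (-1.60352, 0.323276, 1.5141)–(-0.378543, 1.54826, 1.5141)  len=1.7324
  (v0,v5,v1) [-+-] → (-0.378543, 1.54826, 1.5141)–(0.378543, 1.54826, 1.5141)  len=0.7571
  (v1,v5,v9) [-+-] → (0.378543, 1.54826, 1.5141)–(1.60352, 0.323276, 1.5141)  len=1.7324
  (v5,v11,v4) [+-+] → (-1.60352, 0.323276, 1.5141)–(-1.60352, -0.323276, 1.5141)  len=0.6466
  (v3,v9,v4) [--+] → (1.60352, -0.323276, 1.5141)–(0.378543, -1.54826, 1.5141)  len=1.7324
  (v3,v4,v2) [-+-] → (0.378543, -1.54826, 1.5141)–(-0.378543, -1.54826, 1.5141)  len=0.7571
  (v4,v9,v5) [+-+] → (1.60352, -0.323276, 1.5141)–(1.60352, 0.323276, 1.5141)  len=0.6466
  (v2,v4,v11) [-+-] → (-0.378543, -1.54826, 1.5141)–(-1.60352, -0.323276, 1.5141)  len=1.7324

Chained into 1 loop(s):
  loop 1: 8 segments, perimeter = 9.7368
Total perimeter = 9.737

loops=1 perimeter=9.737


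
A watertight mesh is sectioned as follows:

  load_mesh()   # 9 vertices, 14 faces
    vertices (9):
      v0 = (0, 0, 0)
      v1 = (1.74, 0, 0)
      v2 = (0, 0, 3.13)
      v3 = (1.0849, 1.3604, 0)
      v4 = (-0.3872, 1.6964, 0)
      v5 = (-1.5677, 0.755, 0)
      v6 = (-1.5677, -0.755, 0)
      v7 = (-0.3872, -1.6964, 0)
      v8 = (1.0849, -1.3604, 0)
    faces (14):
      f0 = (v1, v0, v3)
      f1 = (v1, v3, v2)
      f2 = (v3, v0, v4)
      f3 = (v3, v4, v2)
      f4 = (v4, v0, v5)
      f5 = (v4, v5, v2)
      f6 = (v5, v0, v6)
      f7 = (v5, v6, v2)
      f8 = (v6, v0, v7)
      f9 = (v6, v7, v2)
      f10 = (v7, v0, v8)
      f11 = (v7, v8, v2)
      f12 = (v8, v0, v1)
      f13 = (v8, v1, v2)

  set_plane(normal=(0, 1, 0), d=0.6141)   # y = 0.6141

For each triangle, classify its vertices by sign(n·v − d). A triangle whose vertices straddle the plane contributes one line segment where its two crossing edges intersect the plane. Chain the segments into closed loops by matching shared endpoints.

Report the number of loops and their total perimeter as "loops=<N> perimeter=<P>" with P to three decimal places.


Straddling triangles (8 of 14):
  (v1,v0,v3) [--+] → (0.489736, 0.6141, 0)–(1.44428, 0.6141, 0)  len=0.9545
  (v1,v3,v2) [-+-] → (1.44428, 0.6141, 0)–(0.489736, 0.6141, 1.71708)  len=1.9646
  (v3,v0,v4) [+-+] → (0.489736, 0.6141, 0)–(-0.140167, 0.6141, 0)  len=0.6299
  (v3,v4,v2) [++-] → (-0.140167, 0.6141, 1.99693)–(0.489736, 0.6141, 1.71708)  len=0.6893
  (v4,v0,v5) [+-+] → (-0.140167, 0.6141, 0)–(-1.27513, 0.6141, 0)  len=1.1350
  (v4,v5,v2) [++-] → (-1.27513, 0.6141, 0.584128)–(-0.140167, 0.6141, 1.99693)  len=1.8122
  (v5,v0,v6) [+--] → (-1.27513, 0.6141, 0)–(-1.5677, 0.6141, 0)  len=0.2926
  (v5,v6,v2) [+--] → (-1.5677, 0.6141, 0)–(-1.27513, 0.6141, 0.584128)  len=0.6533

Chained into 1 loop(s):
  loop 1: 8 segments, perimeter = 8.1313
Total perimeter = 8.131

loops=1 perimeter=8.131


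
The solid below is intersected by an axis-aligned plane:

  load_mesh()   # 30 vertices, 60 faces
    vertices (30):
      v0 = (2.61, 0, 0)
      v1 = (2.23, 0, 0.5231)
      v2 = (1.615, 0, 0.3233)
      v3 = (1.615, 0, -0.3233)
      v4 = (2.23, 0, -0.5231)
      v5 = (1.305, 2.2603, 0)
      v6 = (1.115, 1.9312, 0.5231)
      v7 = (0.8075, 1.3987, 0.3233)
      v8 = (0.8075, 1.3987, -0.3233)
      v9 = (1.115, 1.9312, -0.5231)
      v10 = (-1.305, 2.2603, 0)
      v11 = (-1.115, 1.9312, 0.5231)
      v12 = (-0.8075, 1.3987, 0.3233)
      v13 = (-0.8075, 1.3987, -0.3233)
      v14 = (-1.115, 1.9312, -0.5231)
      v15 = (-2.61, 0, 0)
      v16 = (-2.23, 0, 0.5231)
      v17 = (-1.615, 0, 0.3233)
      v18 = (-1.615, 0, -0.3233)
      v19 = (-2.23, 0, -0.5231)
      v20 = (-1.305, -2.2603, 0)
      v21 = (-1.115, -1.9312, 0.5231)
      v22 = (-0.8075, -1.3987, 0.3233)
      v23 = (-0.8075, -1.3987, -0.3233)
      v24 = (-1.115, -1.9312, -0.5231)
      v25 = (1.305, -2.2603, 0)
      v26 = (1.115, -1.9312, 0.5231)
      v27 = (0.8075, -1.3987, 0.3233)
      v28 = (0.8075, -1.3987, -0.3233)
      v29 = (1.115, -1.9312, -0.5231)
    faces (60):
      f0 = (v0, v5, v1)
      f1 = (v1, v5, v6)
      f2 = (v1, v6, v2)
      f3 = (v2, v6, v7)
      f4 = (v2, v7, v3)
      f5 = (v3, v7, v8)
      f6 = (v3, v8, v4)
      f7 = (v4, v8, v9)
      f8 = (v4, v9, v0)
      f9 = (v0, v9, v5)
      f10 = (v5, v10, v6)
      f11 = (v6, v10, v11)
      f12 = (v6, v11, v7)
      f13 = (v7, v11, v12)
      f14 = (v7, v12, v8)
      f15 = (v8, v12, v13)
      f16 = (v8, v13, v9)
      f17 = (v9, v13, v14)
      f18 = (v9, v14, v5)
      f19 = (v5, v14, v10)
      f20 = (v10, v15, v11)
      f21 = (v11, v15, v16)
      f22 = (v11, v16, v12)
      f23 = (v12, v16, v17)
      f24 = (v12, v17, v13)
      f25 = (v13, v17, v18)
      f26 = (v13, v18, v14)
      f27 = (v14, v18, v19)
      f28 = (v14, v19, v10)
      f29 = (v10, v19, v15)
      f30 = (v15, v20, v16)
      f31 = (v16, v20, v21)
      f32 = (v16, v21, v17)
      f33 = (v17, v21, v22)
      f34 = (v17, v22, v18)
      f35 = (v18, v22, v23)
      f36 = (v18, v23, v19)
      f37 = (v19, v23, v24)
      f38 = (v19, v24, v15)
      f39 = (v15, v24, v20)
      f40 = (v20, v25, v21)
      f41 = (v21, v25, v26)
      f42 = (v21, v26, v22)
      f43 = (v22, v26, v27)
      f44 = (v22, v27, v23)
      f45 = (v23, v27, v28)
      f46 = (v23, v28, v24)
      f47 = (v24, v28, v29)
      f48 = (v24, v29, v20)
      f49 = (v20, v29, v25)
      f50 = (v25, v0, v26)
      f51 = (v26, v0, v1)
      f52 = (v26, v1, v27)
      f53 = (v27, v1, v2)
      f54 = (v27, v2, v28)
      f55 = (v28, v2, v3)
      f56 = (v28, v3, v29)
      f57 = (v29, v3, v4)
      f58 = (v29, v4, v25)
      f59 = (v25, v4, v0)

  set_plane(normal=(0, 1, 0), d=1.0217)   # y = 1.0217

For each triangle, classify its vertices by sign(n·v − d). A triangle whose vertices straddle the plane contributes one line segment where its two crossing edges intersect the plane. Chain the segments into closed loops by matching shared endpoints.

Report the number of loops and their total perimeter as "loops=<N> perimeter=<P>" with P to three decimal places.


Straddling triangles (20 of 60):
  (v0,v5,v1) [-+-] → (2.02011, 1.0217, 0)–(1.81188, 1.0217, 0.286649)  len=0.3543
  (v1,v5,v6) [-++] → (1.81188, 1.0217, 0.286649)–(1.64011, 1.0217, 0.5231)  len=0.2923
  (v1,v6,v2) [-+-] → (1.64011, 1.0217, 0.5231)–(1.35048, 1.0217, 0.429004)  len=0.3045
  (v2,v6,v7) [-++] → (1.35048, 1.0217, 0.429004)–(1.02515, 1.0217, 0.3233)  len=0.3421
  (v2,v7,v3) [-+-] → (1.02515, 1.0217, 0.3233)–(1.02515, 1.0217, 0.149018)  len=0.1743
  (v3,v7,v8) [-++] → (1.02515, 1.0217, 0.149018)–(1.02515, 1.0217, -0.3233)  len=0.4723
  (v3,v8,v4) [-+-] → (1.02515, 1.0217, -0.3233)–(1.19091, 1.0217, -0.377153)  len=0.1743
  (v4,v8,v9) [-++] → (1.19091, 1.0217, -0.377153)–(1.64011, 1.0217, -0.5231)  len=0.4723
  (v4,v9,v0) [-+-] → (1.64011, 1.0217, -0.5231)–(1.81907, 1.0217, -0.276746)  len=0.3045
  (v0,v9,v5) [-++] → (1.81907, 1.0217, -0.276746)–(2.02011, 1.0217, 0)  len=0.3421
  (v10,v15,v11) [+-+] → (-2.02011, 1.0217, 0)–(-1.81907, 1.0217, 0.276746)  len=0.3421
  (v11,v15,v16) [+--] → (-1.81907, 1.0217, 0.276746)–(-1.64011, 1.0217, 0.5231)  len=0.3045
  (v11,v16,v12) [+-+] → (-1.64011, 1.0217, 0.5231)–(-1.19091, 1.0217, 0.377153)  len=0.4723
  (v12,v16,v17) [+--] → (-1.19091, 1.0217, 0.377153)–(-1.02515, 1.0217, 0.3233)  len=0.1743
  (v12,v17,v13) [+-+] → (-1.02515, 1.0217, 0.3233)–(-1.02515, 1.0217, -0.149018)  len=0.4723
  (v13,v17,v18) [+--] → (-1.02515, 1.0217, -0.149018)–(-1.02515, 1.0217, -0.3233)  len=0.1743
  (v13,v18,v14) [+-+] → (-1.02515, 1.0217, -0.3233)–(-1.35048, 1.0217, -0.429004)  len=0.3421
  (v14,v18,v19) [+--] → (-1.35048, 1.0217, -0.429004)–(-1.64011, 1.0217, -0.5231)  len=0.3045
  (v14,v19,v10) [+-+] → (-1.64011, 1.0217, -0.5231)–(-1.81188, 1.0217, -0.286649)  len=0.2923
  (v10,v19,v15) [+--] → (-1.81188, 1.0217, -0.286649)–(-2.02011, 1.0217, 0)  len=0.3543

Chained into 2 loop(s):
  loop 1: 10 segments, perimeter = 3.2329
  loop 2: 10 segments, perimeter = 3.2329
Total perimeter = 6.466

loops=2 perimeter=6.466


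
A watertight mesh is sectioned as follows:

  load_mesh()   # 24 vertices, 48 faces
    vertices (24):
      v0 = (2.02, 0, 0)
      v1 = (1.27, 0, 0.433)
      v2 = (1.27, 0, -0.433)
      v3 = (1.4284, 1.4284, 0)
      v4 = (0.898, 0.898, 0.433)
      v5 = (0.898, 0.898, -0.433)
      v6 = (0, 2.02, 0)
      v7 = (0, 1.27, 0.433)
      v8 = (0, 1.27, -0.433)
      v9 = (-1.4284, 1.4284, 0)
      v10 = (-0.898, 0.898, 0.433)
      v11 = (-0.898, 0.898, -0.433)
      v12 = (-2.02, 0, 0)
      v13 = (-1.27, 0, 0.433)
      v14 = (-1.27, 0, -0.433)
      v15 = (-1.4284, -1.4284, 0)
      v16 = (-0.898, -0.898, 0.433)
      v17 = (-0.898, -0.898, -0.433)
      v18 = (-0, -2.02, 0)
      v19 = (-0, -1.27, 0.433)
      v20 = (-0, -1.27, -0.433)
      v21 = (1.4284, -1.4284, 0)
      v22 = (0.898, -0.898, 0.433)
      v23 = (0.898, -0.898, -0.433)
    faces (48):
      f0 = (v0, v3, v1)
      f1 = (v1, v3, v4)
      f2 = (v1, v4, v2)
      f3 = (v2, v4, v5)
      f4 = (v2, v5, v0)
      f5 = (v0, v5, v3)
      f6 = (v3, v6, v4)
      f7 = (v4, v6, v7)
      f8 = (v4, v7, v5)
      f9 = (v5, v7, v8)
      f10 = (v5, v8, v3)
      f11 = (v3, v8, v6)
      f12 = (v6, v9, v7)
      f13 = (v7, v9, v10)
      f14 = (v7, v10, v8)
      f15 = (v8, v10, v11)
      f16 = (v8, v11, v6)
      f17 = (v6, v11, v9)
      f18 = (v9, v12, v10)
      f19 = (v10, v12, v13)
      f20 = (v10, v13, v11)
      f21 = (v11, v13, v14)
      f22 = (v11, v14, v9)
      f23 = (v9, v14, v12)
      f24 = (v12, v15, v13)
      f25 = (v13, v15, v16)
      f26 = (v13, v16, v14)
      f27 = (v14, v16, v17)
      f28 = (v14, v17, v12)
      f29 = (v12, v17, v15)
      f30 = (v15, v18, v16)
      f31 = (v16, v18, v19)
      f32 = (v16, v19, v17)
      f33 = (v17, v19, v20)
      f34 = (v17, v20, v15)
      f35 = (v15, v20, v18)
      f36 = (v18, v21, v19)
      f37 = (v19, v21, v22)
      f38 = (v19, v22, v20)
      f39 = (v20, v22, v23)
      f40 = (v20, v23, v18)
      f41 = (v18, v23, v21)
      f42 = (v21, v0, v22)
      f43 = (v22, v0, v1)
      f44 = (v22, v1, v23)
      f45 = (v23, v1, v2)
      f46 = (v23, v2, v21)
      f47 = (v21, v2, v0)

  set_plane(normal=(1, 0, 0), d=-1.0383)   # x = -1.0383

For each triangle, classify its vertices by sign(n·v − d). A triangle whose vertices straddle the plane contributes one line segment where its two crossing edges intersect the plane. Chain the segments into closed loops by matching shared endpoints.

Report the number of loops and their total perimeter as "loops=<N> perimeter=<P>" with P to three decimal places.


Straddling triangles (16 of 48):
  (v6,v9,v7) [+-+] → (-1.0383, 1.58997, 0)–(-1.0383, 1.38514, 0.118254)  len=0.2365
  (v7,v9,v10) [+-+] → (-1.0383, 1.38514, 0.118254)–(-1.0383, 1.0383, 0.318464)  len=0.4005
  (v6,v11,v9) [++-] → (-1.0383, 1.0383, -0.318464)–(-1.0383, 1.58997, 0)  len=0.6370
  (v9,v12,v10) [--+] → (-1.0383, 0.78571, 0.378856)–(-1.0383, 1.0383, 0.318464)  len=0.2597
  (v10,v12,v13) [+--] → (-1.0383, 0.78571, 0.378856)–(-1.0383, 0.559319, 0.433)  len=0.2328
  (v10,v13,v11) [+-+] → (-1.0383, 0.559319, 0.433)–(-1.0383, 0.559319, -0.106388)  len=0.5394
  (v11,v13,v14) [+--] → (-1.0383, 0.559319, -0.106388)–(-1.0383, 0.559319, -0.433)  len=0.3266
  (v11,v14,v9) [+--] → (-1.0383, 0.559319, -0.433)–(-1.0383, 1.0383, -0.318464)  len=0.4925
  (v13,v15,v16) [--+] → (-1.0383, -1.0383, 0.318464)–(-1.0383, -0.559319, 0.433)  len=0.4925
  (v13,v16,v14) [-+-] → (-1.0383, -0.559319, 0.433)–(-1.0383, -0.559319, 0.106388)  len=0.3266
  (v14,v16,v17) [-++] → (-1.0383, -0.559319, 0.106388)–(-1.0383, -0.559319, -0.433)  len=0.5394
  (v14,v17,v12) [-+-] → (-1.0383, -0.559319, -0.433)–(-1.0383, -0.78571, -0.378856)  len=0.2328
  (v12,v17,v15) [-+-] → (-1.0383, -0.78571, -0.378856)–(-1.0383, -1.0383, -0.318464)  len=0.2597
  (v15,v18,v16) [-++] → (-1.0383, -1.58997, 0)–(-1.0383, -1.0383, 0.318464)  len=0.6370
  (v17,v20,v15) [++-] → (-1.0383, -1.38514, -0.118254)–(-1.0383, -1.0383, -0.318464)  len=0.4005
  (v15,v20,v18) [-++] → (-1.0383, -1.38514, -0.118254)–(-1.0383, -1.58997, 0)  len=0.2365

Chained into 2 loop(s):
  loop 1: 8 segments, perimeter = 3.1250
  loop 2: 8 segments, perimeter = 3.1250
Total perimeter = 6.250

loops=2 perimeter=6.250


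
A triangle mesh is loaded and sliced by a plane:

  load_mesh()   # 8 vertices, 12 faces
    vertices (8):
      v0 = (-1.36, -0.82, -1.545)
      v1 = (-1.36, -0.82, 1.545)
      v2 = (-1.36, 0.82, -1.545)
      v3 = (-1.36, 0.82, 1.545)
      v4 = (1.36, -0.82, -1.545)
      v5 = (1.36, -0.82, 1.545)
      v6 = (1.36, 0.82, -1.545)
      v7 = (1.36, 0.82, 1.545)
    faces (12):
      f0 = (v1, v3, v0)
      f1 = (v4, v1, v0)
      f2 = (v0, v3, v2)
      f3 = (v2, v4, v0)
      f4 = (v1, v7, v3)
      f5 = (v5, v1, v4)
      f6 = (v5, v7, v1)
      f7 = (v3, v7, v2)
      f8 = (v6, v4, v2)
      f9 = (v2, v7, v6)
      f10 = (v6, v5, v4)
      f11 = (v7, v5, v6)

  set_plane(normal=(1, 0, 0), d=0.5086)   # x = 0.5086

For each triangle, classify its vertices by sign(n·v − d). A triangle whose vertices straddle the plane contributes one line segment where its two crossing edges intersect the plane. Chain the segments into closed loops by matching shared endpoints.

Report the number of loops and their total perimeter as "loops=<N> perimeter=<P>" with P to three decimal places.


loops=1 perimeter=9.460

Straddling triangles (8 of 12):
  (v4,v1,v0) [+--] → (0.5086, -0.82, -0.577785)–(0.5086, -0.82, -1.545)  len=0.9672
  (v2,v4,v0) [-+-] → (0.5086, -0.306656, -1.545)–(0.5086, -0.82, -1.545)  len=0.5133
  (v1,v7,v3) [-+-] → (0.5086, 0.306656, 1.545)–(0.5086, 0.82, 1.545)  len=0.5133
  (v5,v1,v4) [+-+] → (0.5086, -0.82, 1.545)–(0.5086, -0.82, -0.577785)  len=2.1228
  (v5,v7,v1) [++-] → (0.5086, 0.306656, 1.545)–(0.5086, -0.82, 1.545)  len=1.1267
  (v3,v7,v2) [-+-] → (0.5086, 0.82, 1.545)–(0.5086, 0.82, 0.577785)  len=0.9672
  (v6,v4,v2) [++-] → (0.5086, -0.306656, -1.545)–(0.5086, 0.82, -1.545)  len=1.1267
  (v2,v7,v6) [-++] → (0.5086, 0.82, 0.577785)–(0.5086, 0.82, -1.545)  len=2.1228

Chained into 1 loop(s):
  loop 1: 8 segments, perimeter = 9.4600
Total perimeter = 9.460


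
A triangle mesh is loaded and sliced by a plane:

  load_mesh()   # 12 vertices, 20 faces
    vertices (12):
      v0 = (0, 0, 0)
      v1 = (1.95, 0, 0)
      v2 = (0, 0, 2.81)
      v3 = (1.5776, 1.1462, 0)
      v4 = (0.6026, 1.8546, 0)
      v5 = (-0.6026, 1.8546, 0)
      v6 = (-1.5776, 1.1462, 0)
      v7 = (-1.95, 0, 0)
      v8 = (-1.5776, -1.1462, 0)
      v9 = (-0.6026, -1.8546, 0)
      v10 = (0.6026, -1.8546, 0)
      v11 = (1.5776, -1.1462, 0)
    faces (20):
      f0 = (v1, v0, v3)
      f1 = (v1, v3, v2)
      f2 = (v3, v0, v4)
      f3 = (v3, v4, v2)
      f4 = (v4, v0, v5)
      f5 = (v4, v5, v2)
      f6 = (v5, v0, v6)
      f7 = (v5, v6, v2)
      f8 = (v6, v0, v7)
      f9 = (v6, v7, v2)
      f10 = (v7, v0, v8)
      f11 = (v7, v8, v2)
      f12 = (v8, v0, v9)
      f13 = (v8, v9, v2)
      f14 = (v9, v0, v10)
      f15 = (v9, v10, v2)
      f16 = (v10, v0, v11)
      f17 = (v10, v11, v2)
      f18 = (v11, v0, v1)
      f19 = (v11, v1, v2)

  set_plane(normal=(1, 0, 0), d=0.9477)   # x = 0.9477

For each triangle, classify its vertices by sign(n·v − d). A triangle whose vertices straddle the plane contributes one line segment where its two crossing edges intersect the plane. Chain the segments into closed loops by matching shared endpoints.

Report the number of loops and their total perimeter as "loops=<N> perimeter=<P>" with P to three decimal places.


loops=1 perimeter=7.624

Straddling triangles (8 of 20):
  (v1,v0,v3) [+-+] → (0.9477, 0, 0)–(0.9477, 0.688548, 0)  len=0.6885
  (v1,v3,v2) [++-] → (0.9477, 0.688548, 1.12197)–(0.9477, 0, 1.44434)  len=0.7603
  (v3,v0,v4) [+--] → (0.9477, 0.688548, 0)–(0.9477, 1.60386, 0)  len=0.9153
  (v3,v4,v2) [+--] → (0.9477, 1.60386, 0)–(0.9477, 0.688548, 1.12197)  len=1.4480
  (v10,v0,v11) [--+] → (0.9477, -0.688548, 0)–(0.9477, -1.60386, 0)  len=0.9153
  (v10,v11,v2) [-+-] → (0.9477, -1.60386, 0)–(0.9477, -0.688548, 1.12197)  len=1.4480
  (v11,v0,v1) [+-+] → (0.9477, -0.688548, 0)–(0.9477, 0, 0)  len=0.6885
  (v11,v1,v2) [++-] → (0.9477, 0, 1.44434)–(0.9477, -0.688548, 1.12197)  len=0.7603

Chained into 1 loop(s):
  loop 1: 8 segments, perimeter = 7.6242
Total perimeter = 7.624


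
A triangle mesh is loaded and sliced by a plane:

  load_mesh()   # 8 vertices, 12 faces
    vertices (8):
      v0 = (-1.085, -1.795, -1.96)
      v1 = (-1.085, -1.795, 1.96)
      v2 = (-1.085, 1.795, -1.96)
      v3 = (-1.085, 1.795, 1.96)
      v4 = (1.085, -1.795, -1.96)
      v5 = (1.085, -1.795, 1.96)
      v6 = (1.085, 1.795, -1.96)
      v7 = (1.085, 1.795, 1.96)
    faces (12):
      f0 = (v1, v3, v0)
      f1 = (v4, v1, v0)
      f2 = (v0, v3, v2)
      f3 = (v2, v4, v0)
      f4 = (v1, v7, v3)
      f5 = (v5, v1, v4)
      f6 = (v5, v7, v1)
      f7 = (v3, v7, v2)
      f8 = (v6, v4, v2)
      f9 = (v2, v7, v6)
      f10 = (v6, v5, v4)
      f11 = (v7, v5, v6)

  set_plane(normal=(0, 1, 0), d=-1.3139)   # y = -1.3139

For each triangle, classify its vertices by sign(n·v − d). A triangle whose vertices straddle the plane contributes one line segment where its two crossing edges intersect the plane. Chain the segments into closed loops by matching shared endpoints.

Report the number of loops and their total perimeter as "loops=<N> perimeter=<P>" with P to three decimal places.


Straddling triangles (8 of 12):
  (v1,v3,v0) [-+-] → (-1.085, -1.3139, 1.96)–(-1.085, -1.3139, -1.43468)  len=3.3947
  (v0,v3,v2) [-++] → (-1.085, -1.3139, -1.43468)–(-1.085, -1.3139, -1.96)  len=0.5253
  (v2,v4,v0) [+--] → (0.794196, -1.3139, -1.96)–(-1.085, -1.3139, -1.96)  len=1.8792
  (v1,v7,v3) [-++] → (-0.794196, -1.3139, 1.96)–(-1.085, -1.3139, 1.96)  len=0.2908
  (v5,v7,v1) [-+-] → (1.085, -1.3139, 1.96)–(-0.794196, -1.3139, 1.96)  len=1.8792
  (v6,v4,v2) [+-+] → (1.085, -1.3139, -1.96)–(0.794196, -1.3139, -1.96)  len=0.2908
  (v6,v5,v4) [+--] → (1.085, -1.3139, 1.43468)–(1.085, -1.3139, -1.96)  len=3.3947
  (v7,v5,v6) [+-+] → (1.085, -1.3139, 1.96)–(1.085, -1.3139, 1.43468)  len=0.5253

Chained into 1 loop(s):
  loop 1: 8 segments, perimeter = 12.1800
Total perimeter = 12.180

loops=1 perimeter=12.180


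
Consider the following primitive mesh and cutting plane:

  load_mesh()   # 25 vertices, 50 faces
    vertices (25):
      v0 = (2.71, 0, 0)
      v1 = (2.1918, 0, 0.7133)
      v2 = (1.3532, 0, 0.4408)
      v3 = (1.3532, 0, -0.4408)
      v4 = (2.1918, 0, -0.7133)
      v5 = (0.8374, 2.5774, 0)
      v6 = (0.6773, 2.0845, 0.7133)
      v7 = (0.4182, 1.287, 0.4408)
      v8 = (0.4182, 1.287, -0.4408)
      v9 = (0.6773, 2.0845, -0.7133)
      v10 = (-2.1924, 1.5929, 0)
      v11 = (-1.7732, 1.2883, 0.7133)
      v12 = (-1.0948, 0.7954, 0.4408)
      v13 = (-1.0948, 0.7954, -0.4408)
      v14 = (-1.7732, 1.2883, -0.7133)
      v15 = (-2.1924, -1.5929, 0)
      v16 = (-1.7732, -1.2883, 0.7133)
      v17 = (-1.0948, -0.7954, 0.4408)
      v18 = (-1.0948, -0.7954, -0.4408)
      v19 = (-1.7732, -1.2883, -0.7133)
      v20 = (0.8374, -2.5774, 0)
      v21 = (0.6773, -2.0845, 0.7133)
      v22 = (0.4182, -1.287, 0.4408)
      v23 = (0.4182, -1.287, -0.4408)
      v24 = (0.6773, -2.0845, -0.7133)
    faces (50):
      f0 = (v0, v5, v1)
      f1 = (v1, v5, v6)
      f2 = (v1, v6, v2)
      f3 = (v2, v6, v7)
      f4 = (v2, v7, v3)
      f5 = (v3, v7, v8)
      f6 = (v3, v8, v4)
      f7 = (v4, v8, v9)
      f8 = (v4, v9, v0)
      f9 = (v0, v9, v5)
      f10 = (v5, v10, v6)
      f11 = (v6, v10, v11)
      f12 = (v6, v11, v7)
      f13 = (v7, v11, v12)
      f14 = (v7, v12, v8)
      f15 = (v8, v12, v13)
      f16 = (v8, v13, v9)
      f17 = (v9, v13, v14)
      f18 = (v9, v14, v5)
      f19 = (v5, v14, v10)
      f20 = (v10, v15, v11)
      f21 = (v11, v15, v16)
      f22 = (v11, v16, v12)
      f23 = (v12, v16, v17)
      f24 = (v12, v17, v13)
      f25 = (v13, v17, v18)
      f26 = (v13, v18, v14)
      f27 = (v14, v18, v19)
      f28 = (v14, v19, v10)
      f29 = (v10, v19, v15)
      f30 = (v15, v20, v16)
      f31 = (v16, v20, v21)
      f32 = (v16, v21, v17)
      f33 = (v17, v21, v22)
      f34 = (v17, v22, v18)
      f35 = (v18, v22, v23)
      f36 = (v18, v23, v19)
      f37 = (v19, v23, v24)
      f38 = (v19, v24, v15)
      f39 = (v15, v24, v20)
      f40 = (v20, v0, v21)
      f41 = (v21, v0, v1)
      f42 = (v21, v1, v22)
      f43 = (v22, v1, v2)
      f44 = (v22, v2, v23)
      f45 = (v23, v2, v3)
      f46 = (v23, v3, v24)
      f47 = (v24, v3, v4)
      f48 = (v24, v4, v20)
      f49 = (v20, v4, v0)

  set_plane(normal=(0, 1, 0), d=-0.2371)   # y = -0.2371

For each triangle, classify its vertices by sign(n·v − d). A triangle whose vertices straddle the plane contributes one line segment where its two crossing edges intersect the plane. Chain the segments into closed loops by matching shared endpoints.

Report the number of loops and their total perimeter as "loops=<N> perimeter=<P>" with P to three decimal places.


loops=2 perimeter=8.407

Straddling triangles (20 of 50):
  (v10,v15,v11) [+-+] → (-2.1924, -0.2371, 0)–(-1.99514, -0.2371, 0.335656)  len=0.3893
  (v11,v15,v16) [+--] → (-1.99514, -0.2371, 0.335656)–(-1.7732, -0.2371, 0.7133)  len=0.4380
  (v11,v16,v12) [+-+] → (-1.7732, -0.2371, 0.7133)–(-1.43096, -0.2371, 0.575827)  len=0.3688
  (v12,v16,v17) [+--] → (-1.43096, -0.2371, 0.575827)–(-1.0948, -0.2371, 0.4408)  len=0.3623
  (v12,v17,v13) [+-+] → (-1.0948, -0.2371, 0.4408)–(-1.0948, -0.2371, 0.131398)  len=0.3094
  (v13,v17,v18) [+--] → (-1.0948, -0.2371, 0.131398)–(-1.0948, -0.2371, -0.4408)  len=0.5722
  (v13,v18,v14) [+-+] → (-1.0948, -0.2371, -0.4408)–(-1.27657, -0.2371, -0.513813)  len=0.1959
  (v14,v18,v19) [+--] → (-1.27657, -0.2371, -0.513813)–(-1.7732, -0.2371, -0.7133)  len=0.5352
  (v14,v19,v10) [+-+] → (-1.7732, -0.2371, -0.7133)–(-1.92614, -0.2371, -0.453054)  len=0.3019
  (v10,v19,v15) [+--] → (-1.92614, -0.2371, -0.453054)–(-2.1924, -0.2371, 0)  len=0.5255
  (v20,v0,v21) [-+-] → (2.53774, -0.2371, 0)–(2.47879, -0.2371, 0.0811338)  len=0.1003
  (v21,v0,v1) [-++] → (2.47879, -0.2371, 0.0811338)–(2.01953, -0.2371, 0.7133)  len=0.7814
  (v21,v1,v22) [-+-] → (2.01953, -0.2371, 0.7133)–(1.86506, -0.2371, 0.663098)  len=0.1624
  (v22,v1,v2) [-++] → (1.86506, -0.2371, 0.663098)–(1.18095, -0.2371, 0.4408)  len=0.7193
  (v22,v2,v23) [-+-] → (1.18095, -0.2371, 0.4408)–(1.18095, -0.2371, 0.278386)  len=0.1624
  (v23,v2,v3) [-++] → (1.18095, -0.2371, 0.278386)–(1.18095, -0.2371, -0.4408)  len=0.7192
  (v23,v3,v24) [-+-] → (1.18095, -0.2371, -0.4408)–(1.27632, -0.2371, -0.471795)  len=0.1003
  (v24,v3,v4) [-++] → (1.27632, -0.2371, -0.471795)–(2.01953, -0.2371, -0.7133)  len=0.7815
  (v24,v4,v20) [-+-] → (2.01953, -0.2371, -0.7133)–(2.06721, -0.2371, -0.647682)  len=0.0811
  (v20,v4,v0) [-++] → (2.06721, -0.2371, -0.647682)–(2.53774, -0.2371, 0)  len=0.8006

Chained into 2 loop(s):
  loop 1: 10 segments, perimeter = 3.9985
  loop 2: 10 segments, perimeter = 4.4084
Total perimeter = 8.407


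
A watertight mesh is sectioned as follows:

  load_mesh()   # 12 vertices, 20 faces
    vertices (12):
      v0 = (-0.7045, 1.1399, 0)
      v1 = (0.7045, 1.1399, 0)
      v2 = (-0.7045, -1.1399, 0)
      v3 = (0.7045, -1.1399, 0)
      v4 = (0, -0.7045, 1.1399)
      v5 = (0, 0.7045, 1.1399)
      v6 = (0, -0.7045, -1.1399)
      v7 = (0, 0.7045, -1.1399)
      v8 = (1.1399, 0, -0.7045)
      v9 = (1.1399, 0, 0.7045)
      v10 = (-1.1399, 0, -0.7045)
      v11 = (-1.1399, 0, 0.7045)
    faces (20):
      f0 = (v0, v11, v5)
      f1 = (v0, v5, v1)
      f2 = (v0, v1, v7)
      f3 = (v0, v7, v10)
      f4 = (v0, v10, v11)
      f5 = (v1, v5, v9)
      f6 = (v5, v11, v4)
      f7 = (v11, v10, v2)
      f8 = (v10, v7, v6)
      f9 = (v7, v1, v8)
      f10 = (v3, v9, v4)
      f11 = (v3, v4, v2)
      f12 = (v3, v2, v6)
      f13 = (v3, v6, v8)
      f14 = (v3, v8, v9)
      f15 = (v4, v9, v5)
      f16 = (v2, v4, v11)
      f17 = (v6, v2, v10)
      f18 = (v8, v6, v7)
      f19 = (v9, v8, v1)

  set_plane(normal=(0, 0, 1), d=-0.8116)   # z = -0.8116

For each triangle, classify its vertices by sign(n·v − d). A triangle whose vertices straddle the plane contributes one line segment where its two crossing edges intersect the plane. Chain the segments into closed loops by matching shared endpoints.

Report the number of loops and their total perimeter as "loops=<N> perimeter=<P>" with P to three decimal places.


Straddling triangles (8 of 20):
  (v0,v1,v7) [++-] → (0.202901, 0.829899, -0.8116)–(-0.202901, 0.829899, -0.8116)  len=0.4058
  (v0,v7,v10) [+-+] → (-0.202901, 0.829899, -0.8116)–(-0.859507, 0.173293, -0.8116)  len=0.9286
  (v10,v7,v6) [+--] → (-0.859507, 0.173293, -0.8116)–(-0.859507, -0.173293, -0.8116)  len=0.3466
  (v7,v1,v8) [-++] → (0.202901, 0.829899, -0.8116)–(0.859507, 0.173293, -0.8116)  len=0.9286
  (v3,v2,v6) [++-] → (-0.202901, -0.829899, -0.8116)–(0.202901, -0.829899, -0.8116)  len=0.4058
  (v3,v6,v8) [+-+] → (0.202901, -0.829899, -0.8116)–(0.859507, -0.173293, -0.8116)  len=0.9286
  (v6,v2,v10) [-++] → (-0.202901, -0.829899, -0.8116)–(-0.859507, -0.173293, -0.8116)  len=0.9286
  (v8,v6,v7) [+--] → (0.859507, -0.173293, -0.8116)–(0.859507, 0.173293, -0.8116)  len=0.3466

Chained into 1 loop(s):
  loop 1: 8 segments, perimeter = 5.2191
Total perimeter = 5.219

loops=1 perimeter=5.219


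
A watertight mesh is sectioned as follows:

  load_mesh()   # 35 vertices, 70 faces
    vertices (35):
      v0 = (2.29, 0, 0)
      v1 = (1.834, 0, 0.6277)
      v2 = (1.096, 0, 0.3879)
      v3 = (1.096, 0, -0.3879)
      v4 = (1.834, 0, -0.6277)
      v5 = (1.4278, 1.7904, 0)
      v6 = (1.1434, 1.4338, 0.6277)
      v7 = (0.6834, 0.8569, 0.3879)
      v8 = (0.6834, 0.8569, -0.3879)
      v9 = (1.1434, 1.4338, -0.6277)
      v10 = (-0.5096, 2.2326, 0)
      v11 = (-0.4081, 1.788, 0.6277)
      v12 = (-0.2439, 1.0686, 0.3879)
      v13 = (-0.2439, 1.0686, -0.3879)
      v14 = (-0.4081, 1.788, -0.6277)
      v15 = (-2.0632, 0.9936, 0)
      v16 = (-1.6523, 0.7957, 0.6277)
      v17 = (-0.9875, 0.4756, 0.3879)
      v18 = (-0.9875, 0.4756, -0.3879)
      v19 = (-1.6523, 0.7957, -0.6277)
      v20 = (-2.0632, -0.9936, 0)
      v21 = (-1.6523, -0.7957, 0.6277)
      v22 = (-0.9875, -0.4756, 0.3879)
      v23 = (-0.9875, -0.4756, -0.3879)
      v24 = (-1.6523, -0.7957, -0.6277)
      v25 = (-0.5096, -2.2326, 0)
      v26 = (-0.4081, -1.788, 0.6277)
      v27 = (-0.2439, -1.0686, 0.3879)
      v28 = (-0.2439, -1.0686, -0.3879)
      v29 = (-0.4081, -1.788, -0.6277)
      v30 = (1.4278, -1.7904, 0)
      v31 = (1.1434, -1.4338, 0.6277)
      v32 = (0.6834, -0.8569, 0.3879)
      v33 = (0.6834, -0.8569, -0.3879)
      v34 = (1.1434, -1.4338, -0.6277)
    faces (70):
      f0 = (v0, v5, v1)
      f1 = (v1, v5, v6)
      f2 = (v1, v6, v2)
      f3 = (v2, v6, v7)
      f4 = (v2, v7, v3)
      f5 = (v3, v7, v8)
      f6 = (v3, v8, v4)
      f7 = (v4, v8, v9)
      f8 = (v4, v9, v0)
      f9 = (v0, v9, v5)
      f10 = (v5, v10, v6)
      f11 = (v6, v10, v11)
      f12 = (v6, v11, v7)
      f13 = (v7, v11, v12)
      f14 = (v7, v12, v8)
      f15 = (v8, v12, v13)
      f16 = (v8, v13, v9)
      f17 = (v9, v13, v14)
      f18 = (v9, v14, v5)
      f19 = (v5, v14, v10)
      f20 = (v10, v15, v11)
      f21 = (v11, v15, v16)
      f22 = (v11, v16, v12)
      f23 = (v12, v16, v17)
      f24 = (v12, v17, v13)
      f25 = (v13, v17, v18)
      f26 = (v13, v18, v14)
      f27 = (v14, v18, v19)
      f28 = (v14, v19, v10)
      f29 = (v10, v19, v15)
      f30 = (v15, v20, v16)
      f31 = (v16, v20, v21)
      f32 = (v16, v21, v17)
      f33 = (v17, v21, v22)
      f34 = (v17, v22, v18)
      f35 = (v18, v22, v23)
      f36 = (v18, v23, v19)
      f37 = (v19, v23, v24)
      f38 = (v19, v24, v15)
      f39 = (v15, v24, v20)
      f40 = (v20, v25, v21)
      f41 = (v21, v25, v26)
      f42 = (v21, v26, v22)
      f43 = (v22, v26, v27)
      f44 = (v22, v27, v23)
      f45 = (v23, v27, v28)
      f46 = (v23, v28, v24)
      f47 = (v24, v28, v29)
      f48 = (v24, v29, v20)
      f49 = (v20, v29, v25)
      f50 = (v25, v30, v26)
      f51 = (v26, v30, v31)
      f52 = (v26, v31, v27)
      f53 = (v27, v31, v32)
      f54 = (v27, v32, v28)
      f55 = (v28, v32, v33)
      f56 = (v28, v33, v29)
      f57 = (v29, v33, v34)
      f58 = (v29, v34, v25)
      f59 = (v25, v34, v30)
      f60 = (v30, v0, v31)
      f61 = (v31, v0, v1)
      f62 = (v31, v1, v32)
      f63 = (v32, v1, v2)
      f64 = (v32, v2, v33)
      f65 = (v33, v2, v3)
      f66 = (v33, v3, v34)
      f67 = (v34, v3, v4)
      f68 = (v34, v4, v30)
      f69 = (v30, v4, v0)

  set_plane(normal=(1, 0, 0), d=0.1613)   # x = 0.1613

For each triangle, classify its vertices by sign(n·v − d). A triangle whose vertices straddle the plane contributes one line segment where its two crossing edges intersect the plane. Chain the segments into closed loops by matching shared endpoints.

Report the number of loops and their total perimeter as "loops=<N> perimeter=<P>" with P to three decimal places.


loops=2 perimeter=7.467

Straddling triangles (20 of 70):
  (v5,v10,v6) [+-+] → (0.1613, 2.07947, 0)–(0.1613, 1.90839, 0.254763)  len=0.3069
  (v6,v10,v11) [+--] → (0.1613, 1.90839, 0.254763)–(0.1613, 1.65801, 0.6277)  len=0.4492
  (v6,v11,v7) [+-+] → (0.1613, 1.65801, 0.6277)–(0.1613, 1.30228, 0.502604)  len=0.3771
  (v7,v11,v12) [+--] → (0.1613, 1.30228, 0.502604)–(0.1613, 0.976094, 0.3879)  len=0.3458
  (v7,v12,v8) [+-+] → (0.1613, 0.976094, 0.3879)–(0.1613, 0.976094, 0.0489006)  len=0.3390
  (v8,v12,v13) [+--] → (0.1613, 0.976094, 0.0489006)–(0.1613, 0.976094, -0.3879)  len=0.4368
  (v8,v13,v9) [+-+] → (0.1613, 0.976094, -0.3879)–(0.1613, 1.17527, -0.45794)  len=0.2111
  (v9,v13,v14) [+--] → (0.1613, 1.17527, -0.45794)–(0.1613, 1.65801, -0.6277)  len=0.5117
  (v9,v14,v5) [+-+] → (0.1613, 1.65801, -0.6277)–(0.1613, 1.78874, -0.43302)  len=0.2345
  (v5,v14,v10) [+--] → (0.1613, 1.78874, -0.43302)–(0.1613, 2.07947, 0)  len=0.5216
  (v25,v30,v26) [-+-] → (0.1613, -2.07947, 0)–(0.1613, -1.78874, 0.43302)  len=0.5216
  (v26,v30,v31) [-++] → (0.1613, -1.78874, 0.43302)–(0.1613, -1.65801, 0.6277)  len=0.2345
  (v26,v31,v27) [-+-] → (0.1613, -1.65801, 0.6277)–(0.1613, -1.17527, 0.45794)  len=0.5117
  (v27,v31,v32) [-++] → (0.1613, -1.17527, 0.45794)–(0.1613, -0.976094, 0.3879)  len=0.2111
  (v27,v32,v28) [-+-] → (0.1613, -0.976094, 0.3879)–(0.1613, -0.976094, -0.0489006)  len=0.4368
  (v28,v32,v33) [-++] → (0.1613, -0.976094, -0.0489006)–(0.1613, -0.976094, -0.3879)  len=0.3390
  (v28,v33,v29) [-+-] → (0.1613, -0.976094, -0.3879)–(0.1613, -1.30228, -0.502604)  len=0.3458
  (v29,v33,v34) [-++] → (0.1613, -1.30228, -0.502604)–(0.1613, -1.65801, -0.6277)  len=0.3771
  (v29,v34,v25) [-+-] → (0.1613, -1.65801, -0.6277)–(0.1613, -1.90839, -0.254763)  len=0.4492
  (v25,v34,v30) [-++] → (0.1613, -1.90839, -0.254763)–(0.1613, -2.07947, 0)  len=0.3069

Chained into 2 loop(s):
  loop 1: 10 segments, perimeter = 3.7336
  loop 2: 10 segments, perimeter = 3.7336
Total perimeter = 7.467
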